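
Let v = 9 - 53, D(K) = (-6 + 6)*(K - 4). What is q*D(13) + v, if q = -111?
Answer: -44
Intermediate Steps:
D(K) = 0 (D(K) = 0*(-4 + K) = 0)
v = -44
q*D(13) + v = -111*0 - 44 = 0 - 44 = -44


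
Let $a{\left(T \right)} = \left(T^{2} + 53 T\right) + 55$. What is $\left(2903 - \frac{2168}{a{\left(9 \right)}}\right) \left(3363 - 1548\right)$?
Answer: $\frac{3225928365}{613} \approx 5.2625 \cdot 10^{6}$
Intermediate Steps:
$a{\left(T \right)} = 55 + T^{2} + 53 T$
$\left(2903 - \frac{2168}{a{\left(9 \right)}}\right) \left(3363 - 1548\right) = \left(2903 - \frac{2168}{55 + 9^{2} + 53 \cdot 9}\right) \left(3363 - 1548\right) = \left(2903 - \frac{2168}{55 + 81 + 477}\right) 1815 = \left(2903 - \frac{2168}{613}\right) 1815 = \frac{1777371}{613} \cdot 1815 = \frac{3225928365}{613}$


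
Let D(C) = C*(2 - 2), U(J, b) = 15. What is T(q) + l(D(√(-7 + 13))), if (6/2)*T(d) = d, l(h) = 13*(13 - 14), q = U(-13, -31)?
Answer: -8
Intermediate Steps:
D(C) = 0 (D(C) = C*0 = 0)
q = 15
l(h) = -13 (l(h) = 13*(-1) = -13)
T(d) = d/3
T(q) + l(D(√(-7 + 13))) = (⅓)*15 - 13 = 5 - 13 = -8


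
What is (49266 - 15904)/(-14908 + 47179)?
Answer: 33362/32271 ≈ 1.0338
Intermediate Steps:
(49266 - 15904)/(-14908 + 47179) = 33362/32271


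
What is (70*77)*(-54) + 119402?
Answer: -171658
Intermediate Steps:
(70*77)*(-54) + 119402 = 5390*(-54) + 119402 = -291060 + 119402 = -171658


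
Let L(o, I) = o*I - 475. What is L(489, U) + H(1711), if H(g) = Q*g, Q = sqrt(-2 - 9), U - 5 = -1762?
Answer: -859648 + 1711*I*sqrt(11) ≈ -8.5965e+5 + 5674.7*I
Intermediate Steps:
U = -1757 (U = 5 - 1762 = -1757)
L(o, I) = -475 + I*o (L(o, I) = I*o - 475 = -475 + I*o)
Q = I*sqrt(11) (Q = sqrt(-11) = I*sqrt(11) ≈ 3.3166*I)
H(g) = I*g*sqrt(11) (H(g) = (I*sqrt(11))*g = I*g*sqrt(11))
L(489, U) + H(1711) = (-475 - 1757*489) + I*1711*sqrt(11) = (-475 - 859173) + 1711*I*sqrt(11) = -859648 + 1711*I*sqrt(11)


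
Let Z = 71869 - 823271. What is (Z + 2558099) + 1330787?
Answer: 3137484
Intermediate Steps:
Z = -751402
(Z + 2558099) + 1330787 = (-751402 + 2558099) + 1330787 = 1806697 + 1330787 = 3137484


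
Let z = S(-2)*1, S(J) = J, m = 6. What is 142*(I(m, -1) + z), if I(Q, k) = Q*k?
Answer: -1136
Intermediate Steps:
z = -2 (z = -2*1 = -2)
142*(I(m, -1) + z) = 142*(6*(-1) - 2) = 142*(-6 - 2) = 142*(-8) = -1136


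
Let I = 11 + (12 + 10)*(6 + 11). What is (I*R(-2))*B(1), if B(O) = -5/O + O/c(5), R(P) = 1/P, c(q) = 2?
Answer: 3465/4 ≈ 866.25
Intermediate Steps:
B(O) = O/2 - 5/O (B(O) = -5/O + O/2 = O/2 - 5/O)
I = 385 (I = 11 + 22*17 = 11 + 374 = 385)
(I*R(-2))*B(1) = (385/(-2))*((½)*1 - 5/1) = (385*(-½))*(½ - 5*1) = -385*(½ - 5)/2 = -385/2*(-9/2) = 3465/4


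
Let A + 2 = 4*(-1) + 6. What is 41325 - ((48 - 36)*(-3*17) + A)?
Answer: 41937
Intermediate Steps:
A = 0 (A = -2 + (4*(-1) + 6) = -2 + (-4 + 6) = -2 + 2 = 0)
41325 - ((48 - 36)*(-3*17) + A) = 41325 - ((48 - 36)*(-3*17) + 0) = 41325 - (12*(-51) + 0) = 41325 - (-612 + 0) = 41325 - 1*(-612) = 41325 + 612 = 41937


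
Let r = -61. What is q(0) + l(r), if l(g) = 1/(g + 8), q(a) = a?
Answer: -1/53 ≈ -0.018868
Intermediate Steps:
l(g) = 1/(8 + g)
q(0) + l(r) = 0 + 1/(8 - 61) = 0 + 1/(-53) = 0 - 1/53 = -1/53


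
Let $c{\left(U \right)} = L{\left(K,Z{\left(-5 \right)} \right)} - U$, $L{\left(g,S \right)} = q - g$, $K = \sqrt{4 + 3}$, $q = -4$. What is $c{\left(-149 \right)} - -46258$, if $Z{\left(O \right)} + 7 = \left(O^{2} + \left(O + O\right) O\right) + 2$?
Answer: $46403 - \sqrt{7} \approx 46400.0$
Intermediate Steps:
$Z{\left(O \right)} = -5 + 3 O^{2}$ ($Z{\left(O \right)} = -7 + \left(\left(O^{2} + \left(O + O\right) O\right) + 2\right) = -7 + \left(\left(O^{2} + 2 O O\right) + 2\right) = -7 + \left(\left(O^{2} + 2 O^{2}\right) + 2\right) = -7 + \left(3 O^{2} + 2\right) = -7 + \left(2 + 3 O^{2}\right) = -5 + 3 O^{2}$)
$K = \sqrt{7} \approx 2.6458$
$L{\left(g,S \right)} = -4 - g$
$c{\left(U \right)} = -4 - U - \sqrt{7}$ ($c{\left(U \right)} = \left(-4 - \sqrt{7}\right) - U = -4 - U - \sqrt{7}$)
$c{\left(-149 \right)} - -46258 = \left(-4 - -149 - \sqrt{7}\right) - -46258 = \left(-4 + 149 - \sqrt{7}\right) + 46258 = \left(145 - \sqrt{7}\right) + 46258 = 46403 - \sqrt{7}$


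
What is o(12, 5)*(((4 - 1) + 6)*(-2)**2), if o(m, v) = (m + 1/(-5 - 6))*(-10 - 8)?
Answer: -84888/11 ≈ -7717.1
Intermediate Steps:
o(m, v) = 18/11 - 18*m (o(m, v) = (m + 1/(-11))*(-18) = (m - 1/11)*(-18) = (-1/11 + m)*(-18) = 18/11 - 18*m)
o(12, 5)*(((4 - 1) + 6)*(-2)**2) = (18/11 - 18*12)*(((4 - 1) + 6)*(-2)**2) = (18/11 - 216)*((3 + 6)*4) = -21222*4/11 = -2358/11*36 = -84888/11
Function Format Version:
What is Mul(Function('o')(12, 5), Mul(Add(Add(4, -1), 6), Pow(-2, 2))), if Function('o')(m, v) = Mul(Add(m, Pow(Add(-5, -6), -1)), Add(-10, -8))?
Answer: Rational(-84888, 11) ≈ -7717.1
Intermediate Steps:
Function('o')(m, v) = Add(Rational(18, 11), Mul(-18, m)) (Function('o')(m, v) = Mul(Add(m, Pow(-11, -1)), -18) = Mul(Add(m, Rational(-1, 11)), -18) = Mul(Add(Rational(-1, 11), m), -18) = Add(Rational(18, 11), Mul(-18, m)))
Mul(Function('o')(12, 5), Mul(Add(Add(4, -1), 6), Pow(-2, 2))) = Mul(Add(Rational(18, 11), Mul(-18, 12)), Mul(Add(Add(4, -1), 6), Pow(-2, 2))) = Mul(Add(Rational(18, 11), -216), Mul(Add(3, 6), 4)) = Mul(Rational(-2358, 11), Mul(9, 4)) = Mul(Rational(-2358, 11), 36) = Rational(-84888, 11)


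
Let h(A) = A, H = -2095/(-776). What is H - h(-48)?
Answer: 39343/776 ≈ 50.700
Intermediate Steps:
H = 2095/776 (H = -2095*(-1/776) = 2095/776 ≈ 2.6997)
H - h(-48) = 2095/776 - 1*(-48) = 2095/776 + 48 = 39343/776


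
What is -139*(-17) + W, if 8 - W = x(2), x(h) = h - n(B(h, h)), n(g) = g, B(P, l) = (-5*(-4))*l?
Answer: 2409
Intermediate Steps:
B(P, l) = 20*l
x(h) = -19*h (x(h) = h - 20*h = -19*h)
W = 46 (W = 8 - (-19)*2 = 8 - 1*(-38) = 8 + 38 = 46)
-139*(-17) + W = -139*(-17) + 46 = 2363 + 46 = 2409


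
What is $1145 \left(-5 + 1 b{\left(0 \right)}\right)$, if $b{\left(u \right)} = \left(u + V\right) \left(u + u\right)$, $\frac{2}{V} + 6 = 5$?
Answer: $-5725$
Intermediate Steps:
$V = -2$ ($V = \frac{2}{-6 + 5} = \frac{2}{-1} = 2 \left(-1\right) = -2$)
$b{\left(u \right)} = 2 u \left(-2 + u\right)$ ($b{\left(u \right)} = \left(u - 2\right) \left(u + u\right) = \left(-2 + u\right) 2 u = 2 u \left(-2 + u\right)$)
$1145 \left(-5 + 1 b{\left(0 \right)}\right) = 1145 \left(-5 + 1 \cdot 2 \cdot 0 \left(-2 + 0\right)\right) = 1145 \left(-5 + 1 \cdot 2 \cdot 0 \left(-2\right)\right) = 1145 \left(-5 + 1 \cdot 0\right) = 1145 \left(-5 + 0\right) = 1145 \left(-5\right) = -5725$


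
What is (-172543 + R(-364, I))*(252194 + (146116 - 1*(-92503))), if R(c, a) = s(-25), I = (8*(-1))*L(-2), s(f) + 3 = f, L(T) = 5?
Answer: -84700090223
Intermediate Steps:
s(f) = -3 + f
I = -40 (I = (8*(-1))*5 = -8*5 = -40)
R(c, a) = -28 (R(c, a) = -3 - 25 = -28)
(-172543 + R(-364, I))*(252194 + (146116 - 1*(-92503))) = (-172543 - 28)*(252194 + (146116 - 1*(-92503))) = -172571*(252194 + (146116 + 92503)) = -172571*(252194 + 238619) = -172571*490813 = -84700090223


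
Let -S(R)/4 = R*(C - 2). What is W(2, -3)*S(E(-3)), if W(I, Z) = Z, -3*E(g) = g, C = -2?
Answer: -48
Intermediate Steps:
E(g) = -g/3
S(R) = 16*R (S(R) = -4*R*(-2 - 2) = -4*R*(-4) = -(-16)*R = 16*R)
W(2, -3)*S(E(-3)) = -48*(-1/3*(-3)) = -48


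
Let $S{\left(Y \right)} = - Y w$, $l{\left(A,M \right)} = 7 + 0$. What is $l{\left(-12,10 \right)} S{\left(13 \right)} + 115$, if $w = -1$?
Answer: $206$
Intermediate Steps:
$l{\left(A,M \right)} = 7$
$S{\left(Y \right)} = Y$ ($S{\left(Y \right)} = - Y \left(-1\right) = Y$)
$l{\left(-12,10 \right)} S{\left(13 \right)} + 115 = 7 \cdot 13 + 115 = 91 + 115 = 206$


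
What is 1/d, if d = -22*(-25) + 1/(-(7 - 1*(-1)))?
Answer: 8/4399 ≈ 0.0018186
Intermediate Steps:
d = 4399/8 (d = 550 + 1/(-(7 + 1)) = 550 + 1/(-1*8) = 550 + 1/(-8) = 550 - ⅛ = 4399/8 ≈ 549.88)
1/d = 1/(4399/8) = 8/4399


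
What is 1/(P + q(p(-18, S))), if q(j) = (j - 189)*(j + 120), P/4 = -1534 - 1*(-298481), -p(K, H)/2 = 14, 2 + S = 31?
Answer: 1/1167824 ≈ 8.5629e-7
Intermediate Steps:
S = 29 (S = -2 + 31 = 29)
p(K, H) = -28 (p(K, H) = -2*14 = -28)
P = 1187788 (P = 4*(-1534 - 1*(-298481)) = 4*(-1534 + 298481) = 4*296947 = 1187788)
q(j) = (-189 + j)*(120 + j)
1/(P + q(p(-18, S))) = 1/(1187788 + (-22680 + (-28)² - 69*(-28))) = 1/(1187788 + (-22680 + 784 + 1932)) = 1/(1187788 - 19964) = 1/1167824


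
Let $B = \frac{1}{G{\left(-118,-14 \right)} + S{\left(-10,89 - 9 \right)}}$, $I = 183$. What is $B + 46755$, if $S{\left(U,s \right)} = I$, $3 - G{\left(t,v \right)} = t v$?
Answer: $\frac{68542829}{1466} \approx 46755.0$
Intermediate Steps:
$G{\left(t,v \right)} = 3 - t v$
$S{\left(U,s \right)} = 183$
$B = - \frac{1}{1466}$ ($B = \frac{1}{\left(3 - \left(-118\right) \left(-14\right)\right) + 183} = \frac{1}{\left(3 - 1652\right) + 183} = \frac{1}{-1649 + 183} = \frac{1}{-1466} = - \frac{1}{1466} \approx -0.00068213$)
$B + 46755 = - \frac{1}{1466} + 46755 = \frac{68542829}{1466}$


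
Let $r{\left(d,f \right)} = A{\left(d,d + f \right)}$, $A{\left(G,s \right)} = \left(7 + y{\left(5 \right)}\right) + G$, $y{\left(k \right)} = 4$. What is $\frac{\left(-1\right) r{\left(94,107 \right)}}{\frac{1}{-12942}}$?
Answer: $1358910$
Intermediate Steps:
$A{\left(G,s \right)} = 11 + G$ ($A{\left(G,s \right)} = \left(7 + 4\right) + G = 11 + G$)
$r{\left(d,f \right)} = 11 + d$
$\frac{\left(-1\right) r{\left(94,107 \right)}}{\frac{1}{-12942}} = \frac{\left(-1\right) \left(11 + 94\right)}{\frac{1}{-12942}} = \frac{\left(-1\right) 105}{- \frac{1}{12942}} = \left(-105\right) \left(-12942\right) = 1358910$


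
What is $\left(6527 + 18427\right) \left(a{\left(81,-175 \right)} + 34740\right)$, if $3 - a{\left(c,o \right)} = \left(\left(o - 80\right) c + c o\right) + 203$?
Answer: $1731058980$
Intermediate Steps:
$a{\left(c,o \right)} = -200 - c o - c \left(-80 + o\right)$ ($a{\left(c,o \right)} = 3 - \left(\left(\left(o - 80\right) c + c o\right) + 203\right) = 3 - \left(\left(\left(-80 + o\right) c + c o\right) + 203\right) = 3 - \left(\left(c \left(-80 + o\right) + c o\right) + 203\right) = 3 - \left(\left(c o + c \left(-80 + o\right)\right) + 203\right) = 3 - \left(203 + c o + c \left(-80 + o\right)\right) = -200 - c o - c \left(-80 + o\right)$)
$\left(6527 + 18427\right) \left(a{\left(81,-175 \right)} + 34740\right) = \left(6527 + 18427\right) \left(\left(-200 + 80 \cdot 81 - 162 \left(-175\right)\right) + 34740\right) = 24954 \left(\left(-200 + 6480 + 28350\right) + 34740\right) = 24954 \left(34630 + 34740\right) = 24954 \cdot 69370 = 1731058980$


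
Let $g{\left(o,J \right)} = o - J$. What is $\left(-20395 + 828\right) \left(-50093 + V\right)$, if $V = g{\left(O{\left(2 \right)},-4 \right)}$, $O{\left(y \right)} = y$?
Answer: $980052329$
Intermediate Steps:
$V = 6$ ($V = 2 - -4 = 2 + 4 = 6$)
$\left(-20395 + 828\right) \left(-50093 + V\right) = \left(-20395 + 828\right) \left(-50093 + 6\right) = \left(-19567\right) \left(-50087\right) = 980052329$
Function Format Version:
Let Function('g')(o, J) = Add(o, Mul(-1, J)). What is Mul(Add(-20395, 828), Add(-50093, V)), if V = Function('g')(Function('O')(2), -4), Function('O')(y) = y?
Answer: 980052329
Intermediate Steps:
V = 6 (V = Add(2, Mul(-1, -4)) = Add(2, 4) = 6)
Mul(Add(-20395, 828), Add(-50093, V)) = Mul(Add(-20395, 828), Add(-50093, 6)) = Mul(-19567, -50087) = 980052329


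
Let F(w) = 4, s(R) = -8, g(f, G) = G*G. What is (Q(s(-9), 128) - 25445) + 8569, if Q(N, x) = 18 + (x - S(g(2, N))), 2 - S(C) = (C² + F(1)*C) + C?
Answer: -12316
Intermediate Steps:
g(f, G) = G²
S(C) = 2 - C² - 5*C (S(C) = 2 - ((C² + 4*C) + C) = 2 - (C² + 5*C) = 2 + (-C² - 5*C) = 2 - C² - 5*C)
Q(N, x) = 16 + x + N⁴ + 5*N² (Q(N, x) = 18 + (x - (2 - (N²)² - 5*N²)) = 18 + (x - (2 - N⁴ - 5*N²)) = 18 + (x + (-2 + N⁴ + 5*N²)) = 18 + (-2 + x + N⁴ + 5*N²) = 16 + x + N⁴ + 5*N²)
(Q(s(-9), 128) - 25445) + 8569 = ((16 + 128 + (-8)⁴ + 5*(-8)²) - 25445) + 8569 = ((16 + 128 + 4096 + 5*64) - 25445) + 8569 = ((16 + 128 + 4096 + 320) - 25445) + 8569 = (4560 - 25445) + 8569 = -20885 + 8569 = -12316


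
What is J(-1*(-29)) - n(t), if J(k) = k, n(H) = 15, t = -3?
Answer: 14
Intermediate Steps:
J(-1*(-29)) - n(t) = -1*(-29) - 1*15 = 29 - 15 = 14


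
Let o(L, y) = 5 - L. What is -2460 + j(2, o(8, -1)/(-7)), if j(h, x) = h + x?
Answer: -17203/7 ≈ -2457.6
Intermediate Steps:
-2460 + j(2, o(8, -1)/(-7)) = -2460 + (2 + (5 - 1*8)/(-7)) = -2460 + (2 + (5 - 8)*(-⅐)) = -2460 + (2 - 3*(-⅐)) = -2460 + (2 + 3/7) = -2460 + 17/7 = -17203/7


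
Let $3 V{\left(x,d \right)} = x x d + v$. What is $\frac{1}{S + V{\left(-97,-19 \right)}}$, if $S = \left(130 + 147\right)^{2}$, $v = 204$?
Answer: $\frac{3}{51620} \approx 5.8117 \cdot 10^{-5}$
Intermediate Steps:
$S = 76729$ ($S = 277^{2} = 76729$)
$V{\left(x,d \right)} = 68 + \frac{d x^{2}}{3}$ ($V{\left(x,d \right)} = \frac{x x d + 204}{3} = \frac{x^{2} d + 204}{3} = \frac{d x^{2} + 204}{3} = \frac{204 + d x^{2}}{3} = 68 + \frac{d x^{2}}{3}$)
$\frac{1}{S + V{\left(-97,-19 \right)}} = \frac{1}{76729 + \left(68 + \frac{1}{3} \left(-19\right) \left(-97\right)^{2}\right)} = \frac{1}{76729 + \left(68 + \frac{1}{3} \left(-19\right) 9409\right)} = \frac{1}{76729 + \left(68 - \frac{178771}{3}\right)} = \frac{1}{76729 - \frac{178567}{3}} = \frac{1}{\frac{51620}{3}} = \frac{3}{51620}$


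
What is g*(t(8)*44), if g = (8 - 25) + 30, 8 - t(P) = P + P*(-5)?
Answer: 22880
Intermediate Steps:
t(P) = 8 + 4*P (t(P) = 8 - (P + P*(-5)) = 8 - (P - 5*P) = 8 - (-4)*P = 8 + 4*P)
g = 13 (g = -17 + 30 = 13)
g*(t(8)*44) = 13*((8 + 4*8)*44) = 13*((8 + 32)*44) = 13*(40*44) = 13*1760 = 22880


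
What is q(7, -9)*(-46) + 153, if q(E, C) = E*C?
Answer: 3051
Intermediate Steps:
q(E, C) = C*E
q(7, -9)*(-46) + 153 = -9*7*(-46) + 153 = -63*(-46) + 153 = 2898 + 153 = 3051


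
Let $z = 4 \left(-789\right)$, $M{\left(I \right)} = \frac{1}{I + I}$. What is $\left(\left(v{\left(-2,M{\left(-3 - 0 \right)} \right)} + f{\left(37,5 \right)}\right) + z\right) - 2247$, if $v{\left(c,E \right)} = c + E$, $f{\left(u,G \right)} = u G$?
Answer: $- \frac{31321}{6} \approx -5220.2$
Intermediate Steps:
$M{\left(I \right)} = \frac{1}{2 I}$
$f{\left(u,G \right)} = G u$
$v{\left(c,E \right)} = E + c$
$z = -3156$
$\left(\left(v{\left(-2,M{\left(-3 - 0 \right)} \right)} + f{\left(37,5 \right)}\right) + z\right) - 2247 = \left(\left(\left(\frac{1}{2 \left(-3 - 0\right)} - 2\right) + 5 \cdot 37\right) - 3156\right) - 2247 = \left(\left(\left(\frac{1}{2 \left(-3 + 0\right)} - 2\right) + 185\right) - 3156\right) - 2247 = \left(\left(\left(\frac{1}{2 \left(-3\right)} - 2\right) + 185\right) - 3156\right) - 2247 = \left(\left(\left(\frac{1}{2} \left(- \frac{1}{3}\right) - 2\right) + 185\right) - 3156\right) - 2247 = \left(\left(\left(- \frac{1}{6} - 2\right) + 185\right) - 3156\right) - 2247 = \left(\left(- \frac{13}{6} + 185\right) - 3156\right) - 2247 = \left(\frac{1097}{6} - 3156\right) - 2247 = - \frac{17839}{6} - 2247 = - \frac{31321}{6}$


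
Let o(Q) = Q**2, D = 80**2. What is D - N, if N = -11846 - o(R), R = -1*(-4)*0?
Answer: 18246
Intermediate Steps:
R = 0 (R = 4*0 = 0)
D = 6400
N = -11846 (N = -11846 - 1*0**2 = -11846 - 1*0 = -11846 + 0 = -11846)
D - N = 6400 - 1*(-11846) = 6400 + 11846 = 18246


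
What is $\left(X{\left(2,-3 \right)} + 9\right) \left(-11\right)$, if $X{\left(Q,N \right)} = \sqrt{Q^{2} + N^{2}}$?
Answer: $-99 - 11 \sqrt{13} \approx -138.66$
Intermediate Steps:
$X{\left(Q,N \right)} = \sqrt{N^{2} + Q^{2}}$
$\left(X{\left(2,-3 \right)} + 9\right) \left(-11\right) = \left(\sqrt{\left(-3\right)^{2} + 2^{2}} + 9\right) \left(-11\right) = \left(\sqrt{9 + 4} + 9\right) \left(-11\right) = \left(\sqrt{13} + 9\right) \left(-11\right) = \left(9 + \sqrt{13}\right) \left(-11\right) = -99 - 11 \sqrt{13}$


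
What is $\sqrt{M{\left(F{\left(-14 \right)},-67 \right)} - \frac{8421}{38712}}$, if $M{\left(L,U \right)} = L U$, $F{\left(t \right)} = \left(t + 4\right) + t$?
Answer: $\frac{5 \sqrt{2677170298}}{6452} \approx 40.097$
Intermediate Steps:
$F{\left(t \right)} = 4 + 2 t$ ($F{\left(t \right)} = \left(4 + t\right) + t = 4 + 2 t$)
$\sqrt{M{\left(F{\left(-14 \right)},-67 \right)} - \frac{8421}{38712}} = \sqrt{\left(4 + 2 \left(-14\right)\right) \left(-67\right) - \frac{8421}{38712}} = \sqrt{\left(4 - 28\right) \left(-67\right) - \frac{2807}{12904}} = \sqrt{\left(-24\right) \left(-67\right) - \frac{2807}{12904}} = \sqrt{1608 - \frac{2807}{12904}} = \sqrt{\frac{20746825}{12904}} = \frac{5 \sqrt{2677170298}}{6452}$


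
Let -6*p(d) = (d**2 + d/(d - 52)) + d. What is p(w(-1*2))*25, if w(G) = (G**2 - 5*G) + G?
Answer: -2595/4 ≈ -648.75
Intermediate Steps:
w(G) = G**2 - 4*G
p(d) = -d/6 - d**2/6 - d/(6*(-52 + d)) (p(d) = -((d**2 + d/(d - 52)) + d)/6 = -((d**2 + d/(-52 + d)) + d)/6 = -(d + d**2 + d/(-52 + d))/6 = -d/6 - d**2/6 - d/(6*(-52 + d)))
p(w(-1*2))*25 = (((-1*2)*(-4 - 1*2))*(51 - ((-1*2)*(-4 - 1*2))**2 + 51*((-1*2)*(-4 - 1*2)))/(6*(-52 + (-1*2)*(-4 - 1*2))))*25 = ((-2*(-4 - 2))*(51 - (-2*(-4 - 2))**2 + 51*(-2*(-4 - 2)))/(6*(-52 - 2*(-4 - 2))))*25 = ((-2*(-6))*(51 - (-2*(-6))**2 + 51*(-2*(-6)))/(6*(-52 - 2*(-6))))*25 = ((1/6)*12*(51 - 1*12**2 + 51*12)/(-52 + 12))*25 = ((1/6)*12*(51 - 1*144 + 612)/(-40))*25 = ((1/6)*12*(-1/40)*(51 - 144 + 612))*25 = ((1/6)*12*(-1/40)*519)*25 = -519/20*25 = -2595/4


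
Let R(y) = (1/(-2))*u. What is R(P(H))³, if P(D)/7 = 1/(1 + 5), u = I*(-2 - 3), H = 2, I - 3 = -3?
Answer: 0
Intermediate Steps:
I = 0 (I = 3 - 3 = 0)
u = 0 (u = 0*(-2 - 3) = 0*(-5) = 0)
P(D) = 7/6 (P(D) = 7/(1 + 5) = 7/6)
R(y) = 0 (R(y) = (1/(-2))*0 = (1*(-½))*0 = -½*0 = 0)
R(P(H))³ = 0³ = 0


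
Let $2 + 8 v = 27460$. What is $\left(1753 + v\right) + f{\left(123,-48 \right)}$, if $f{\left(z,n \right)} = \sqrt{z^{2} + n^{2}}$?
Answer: $\frac{20741}{4} + 3 \sqrt{1937} \approx 5317.3$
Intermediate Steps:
$v = \frac{13729}{4}$ ($v = - \frac{1}{4} + \frac{1}{8} \cdot 27460 = - \frac{1}{4} + \frac{6865}{2} = \frac{13729}{4} \approx 3432.3$)
$f{\left(z,n \right)} = \sqrt{n^{2} + z^{2}}$
$\left(1753 + v\right) + f{\left(123,-48 \right)} = \left(1753 + \frac{13729}{4}\right) + \sqrt{\left(-48\right)^{2} + 123^{2}} = \frac{20741}{4} + \sqrt{2304 + 15129} = \frac{20741}{4} + \sqrt{17433} = \frac{20741}{4} + 3 \sqrt{1937}$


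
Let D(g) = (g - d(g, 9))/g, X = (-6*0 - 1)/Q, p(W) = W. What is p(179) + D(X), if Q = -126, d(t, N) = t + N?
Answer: -955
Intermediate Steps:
d(t, N) = N + t
X = 1/126 (X = (-6*0 - 1)/(-126) = (0 - 1)*(-1/126) = -1*(-1/126) = 1/126 ≈ 0.0079365)
D(g) = -9/g (D(g) = (g - (9 + g))/g = (g + (-9 - g))/g = -9/g)
p(179) + D(X) = 179 - 9/1/126 = 179 - 9*126 = 179 - 1134 = -955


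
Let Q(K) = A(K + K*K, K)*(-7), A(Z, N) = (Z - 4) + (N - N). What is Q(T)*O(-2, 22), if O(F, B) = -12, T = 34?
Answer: 99624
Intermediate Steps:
A(Z, N) = -4 + Z (A(Z, N) = (-4 + Z) + 0 = -4 + Z)
Q(K) = 28 - 7*K - 7*K² (Q(K) = (-4 + (K + K*K))*(-7) = (-4 + (K + K²))*(-7) = (-4 + K + K²)*(-7) = 28 - 7*K - 7*K²)
Q(T)*O(-2, 22) = (28 - 7*34*(1 + 34))*(-12) = (28 - 7*34*35)*(-12) = (28 - 8330)*(-12) = -8302*(-12) = 99624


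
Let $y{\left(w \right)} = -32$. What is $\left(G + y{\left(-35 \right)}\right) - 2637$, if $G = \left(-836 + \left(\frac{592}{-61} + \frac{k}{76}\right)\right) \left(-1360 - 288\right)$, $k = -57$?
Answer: $\frac{84929611}{61} \approx 1.3923 \cdot 10^{6}$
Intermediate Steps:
$G = \frac{85092420}{61}$ ($G = \left(-836 + \left(\frac{592}{-61} - \frac{57}{76}\right)\right) \left(-1360 - 288\right) = \left(-836 + \left(592 \left(- \frac{1}{61}\right) - \frac{3}{4}\right)\right) \left(-1648\right) = \left(-836 - \frac{2551}{244}\right) \left(-1648\right) = \left(- \frac{206535}{244}\right) \left(-1648\right) = \frac{85092420}{61} \approx 1.395 \cdot 10^{6}$)
$\left(G + y{\left(-35 \right)}\right) - 2637 = \left(\frac{85092420}{61} - 32\right) - 2637 = \frac{85090468}{61} - 2637 = \frac{84929611}{61}$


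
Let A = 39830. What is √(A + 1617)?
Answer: √41447 ≈ 203.59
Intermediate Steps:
√(A + 1617) = √(39830 + 1617) = √41447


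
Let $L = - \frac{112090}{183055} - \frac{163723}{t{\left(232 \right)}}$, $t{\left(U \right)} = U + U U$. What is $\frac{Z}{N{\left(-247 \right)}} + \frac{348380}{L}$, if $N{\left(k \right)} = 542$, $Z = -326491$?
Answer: $- \frac{376039666076338411}{3905592467262} \approx -96282.0$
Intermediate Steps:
$t{\left(U \right)} = U + U^{2}$
$L = - \frac{7205890161}{1979044216}$ ($L = - \frac{112090}{183055} - \frac{163723}{232 \left(1 + 232\right)} = \left(-112090\right) \frac{1}{183055} - \frac{163723}{232 \cdot 233} = - \frac{22418}{36611} - \frac{163723}{54056} = - \frac{7205890161}{1979044216} \approx -3.6411$)
$\frac{Z}{N{\left(-247 \right)}} + \frac{348380}{L} = - \frac{326491}{542} + \frac{348380}{- \frac{7205890161}{1979044216}} = \left(-326491\right) \frac{1}{542} + 348380 \left(- \frac{1979044216}{7205890161}\right) = - \frac{326491}{542} - \frac{689459423970080}{7205890161} = - \frac{376039666076338411}{3905592467262}$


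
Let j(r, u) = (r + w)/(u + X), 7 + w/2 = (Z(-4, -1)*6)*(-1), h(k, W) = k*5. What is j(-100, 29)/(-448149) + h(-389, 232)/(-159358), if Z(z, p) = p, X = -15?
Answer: 2036558631/166637632798 ≈ 0.012221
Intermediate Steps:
h(k, W) = 5*k
w = -2 (w = -14 + 2*(-1*6*(-1)) = -14 + 2*(-6*(-1)) = -14 + 2*6 = -14 + 12 = -2)
j(r, u) = (-2 + r)/(-15 + u) (j(r, u) = (r - 2)/(u - 15) = (-2 + r)/(-15 + u))
j(-100, 29)/(-448149) + h(-389, 232)/(-159358) = ((-2 - 100)/(-15 + 29))/(-448149) + (5*(-389))/(-159358) = (-102/14)*(-1/448149) - 1945*(-1/159358) = ((1/14)*(-102))*(-1/448149) + 1945/159358 = -51/7*(-1/448149) + 1945/159358 = 17/1045681 + 1945/159358 = 2036558631/166637632798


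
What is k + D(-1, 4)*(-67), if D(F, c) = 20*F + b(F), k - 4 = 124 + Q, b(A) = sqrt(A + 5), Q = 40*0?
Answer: 1334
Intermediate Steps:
Q = 0
b(A) = sqrt(5 + A)
k = 128 (k = 4 + (124 + 0) = 4 + 124 = 128)
D(F, c) = sqrt(5 + F) + 20*F (D(F, c) = 20*F + sqrt(5 + F) = sqrt(5 + F) + 20*F)
k + D(-1, 4)*(-67) = 128 + (sqrt(5 - 1) + 20*(-1))*(-67) = 128 + (sqrt(4) - 20)*(-67) = 128 + (2 - 20)*(-67) = 128 - 18*(-67) = 128 + 1206 = 1334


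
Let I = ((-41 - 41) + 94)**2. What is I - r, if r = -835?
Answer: 979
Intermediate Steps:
I = 144 (I = (-82 + 94)**2 = 12**2 = 144)
I - r = 144 - 1*(-835) = 144 + 835 = 979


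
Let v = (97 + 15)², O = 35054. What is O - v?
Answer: 22510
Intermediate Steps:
v = 12544 (v = 112² = 12544)
O - v = 35054 - 1*12544 = 35054 - 12544 = 22510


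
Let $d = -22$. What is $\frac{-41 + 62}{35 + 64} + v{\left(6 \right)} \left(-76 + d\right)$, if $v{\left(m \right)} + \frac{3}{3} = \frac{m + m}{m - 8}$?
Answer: $\frac{22645}{33} \approx 686.21$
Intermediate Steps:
$v{\left(m \right)} = -1 + \frac{2 m}{-8 + m}$ ($v{\left(m \right)} = -1 + \frac{m + m}{m - 8} = -1 + \frac{2 m}{-8 + m}$)
$\frac{-41 + 62}{35 + 64} + v{\left(6 \right)} \left(-76 + d\right) = \frac{-41 + 62}{35 + 64} + \frac{8 + 6}{-8 + 6} \left(-76 - 22\right) = \frac{21}{99} + \frac{1}{-2} \cdot 14 \left(-98\right) = 21 \cdot \frac{1}{99} + \left(- \frac{1}{2}\right) 14 \left(-98\right) = \frac{7}{33} - -686 = \frac{7}{33} + 686 = \frac{22645}{33}$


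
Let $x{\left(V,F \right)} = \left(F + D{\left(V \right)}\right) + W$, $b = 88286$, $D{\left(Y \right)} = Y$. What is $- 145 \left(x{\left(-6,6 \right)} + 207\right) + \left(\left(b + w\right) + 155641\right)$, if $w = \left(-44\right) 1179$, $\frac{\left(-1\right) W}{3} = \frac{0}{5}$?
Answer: $162036$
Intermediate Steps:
$W = 0$ ($W = - 3 \cdot \frac{0}{5} = - 3 \cdot 0 \cdot \frac{1}{5} = \left(-3\right) 0 = 0$)
$x{\left(V,F \right)} = F + V$ ($x{\left(V,F \right)} = \left(F + V\right) + 0 = F + V$)
$w = -51876$
$- 145 \left(x{\left(-6,6 \right)} + 207\right) + \left(\left(b + w\right) + 155641\right) = - 145 \left(\left(6 - 6\right) + 207\right) + \left(\left(88286 - 51876\right) + 155641\right) = - 145 \left(0 + 207\right) + \left(36410 + 155641\right) = \left(-145\right) 207 + 192051 = -30015 + 192051 = 162036$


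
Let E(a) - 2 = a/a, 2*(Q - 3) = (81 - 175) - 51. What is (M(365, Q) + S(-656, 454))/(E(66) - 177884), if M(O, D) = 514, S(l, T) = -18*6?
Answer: -406/177881 ≈ -0.0022824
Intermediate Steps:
S(l, T) = -108
Q = -139/2 (Q = 3 + ((81 - 175) - 51)/2 = 3 + (-94 - 51)/2 = 3 + (½)*(-145) = 3 - 145/2 = -139/2 ≈ -69.500)
E(a) = 3 (E(a) = 2 + a/a = 2 + 1 = 3)
(M(365, Q) + S(-656, 454))/(E(66) - 177884) = (514 - 108)/(3 - 177884) = 406/(-177881) = 406*(-1/177881) = -406/177881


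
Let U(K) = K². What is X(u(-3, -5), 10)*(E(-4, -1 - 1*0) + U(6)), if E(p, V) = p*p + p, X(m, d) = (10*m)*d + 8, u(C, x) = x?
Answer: -23616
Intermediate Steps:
X(m, d) = 8 + 10*d*m (X(m, d) = 10*d*m + 8 = 8 + 10*d*m)
E(p, V) = p + p² (E(p, V) = p² + p = p + p²)
X(u(-3, -5), 10)*(E(-4, -1 - 1*0) + U(6)) = (8 + 10*10*(-5))*(-4*(1 - 4) + 6²) = (8 - 500)*(-4*(-3) + 36) = -492*(12 + 36) = -492*48 = -23616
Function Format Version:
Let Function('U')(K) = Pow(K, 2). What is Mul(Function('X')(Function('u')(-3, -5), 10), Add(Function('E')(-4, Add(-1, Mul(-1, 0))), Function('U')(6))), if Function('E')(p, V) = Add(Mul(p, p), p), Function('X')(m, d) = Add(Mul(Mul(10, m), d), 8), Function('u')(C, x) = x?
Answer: -23616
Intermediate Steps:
Function('X')(m, d) = Add(8, Mul(10, d, m)) (Function('X')(m, d) = Add(Mul(10, d, m), 8) = Add(8, Mul(10, d, m)))
Function('E')(p, V) = Add(p, Pow(p, 2)) (Function('E')(p, V) = Add(Pow(p, 2), p) = Add(p, Pow(p, 2)))
Mul(Function('X')(Function('u')(-3, -5), 10), Add(Function('E')(-4, Add(-1, Mul(-1, 0))), Function('U')(6))) = Mul(Add(8, Mul(10, 10, -5)), Add(Mul(-4, Add(1, -4)), Pow(6, 2))) = Mul(Add(8, -500), Add(Mul(-4, -3), 36)) = Mul(-492, Add(12, 36)) = Mul(-492, 48) = -23616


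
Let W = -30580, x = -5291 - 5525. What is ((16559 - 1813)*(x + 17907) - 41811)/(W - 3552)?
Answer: -14931725/4876 ≈ -3062.3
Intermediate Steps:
x = -10816
((16559 - 1813)*(x + 17907) - 41811)/(W - 3552) = ((16559 - 1813)*(-10816 + 17907) - 41811)/(-30580 - 3552) = (14746*7091 - 41811)/(-34132) = (104563886 - 41811)*(-1/34132) = 104522075*(-1/34132) = -14931725/4876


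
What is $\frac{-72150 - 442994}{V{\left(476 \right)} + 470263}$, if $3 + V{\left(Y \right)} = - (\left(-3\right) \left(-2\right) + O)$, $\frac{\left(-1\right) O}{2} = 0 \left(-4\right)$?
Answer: $- \frac{257572}{235127} \approx -1.0955$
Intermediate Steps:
$O = 0$ ($O = - 2 \cdot 0 \left(-4\right) = \left(-2\right) 0 = 0$)
$V{\left(Y \right)} = -9$ ($V{\left(Y \right)} = -3 - \left(\left(-3\right) \left(-2\right) + 0\right) = -3 - \left(6 + 0\right) = -3 - 6 = -9$)
$\frac{-72150 - 442994}{V{\left(476 \right)} + 470263} = \frac{-72150 - 442994}{-9 + 470263} = - \frac{515144}{470254} = \left(-515144\right) \frac{1}{470254} = - \frac{257572}{235127}$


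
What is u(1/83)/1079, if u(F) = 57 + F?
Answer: 364/6889 ≈ 0.052838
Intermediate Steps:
u(1/83)/1079 = (57 + 1/83)/1079 = (57 + 1/83)*(1/1079) = (4732/83)*(1/1079) = 364/6889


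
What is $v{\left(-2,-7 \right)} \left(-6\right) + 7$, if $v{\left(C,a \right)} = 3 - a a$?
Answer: $283$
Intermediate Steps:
$v{\left(C,a \right)} = 3 - a^{2}$
$v{\left(-2,-7 \right)} \left(-6\right) + 7 = \left(3 - \left(-7\right)^{2}\right) \left(-6\right) + 7 = \left(3 - 49\right) \left(-6\right) + 7 = \left(-46\right) \left(-6\right) + 7 = 276 + 7 = 283$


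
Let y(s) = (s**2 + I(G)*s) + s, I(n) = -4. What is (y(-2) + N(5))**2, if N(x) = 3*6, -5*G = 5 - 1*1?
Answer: 784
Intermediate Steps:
G = -4/5 (G = -(5 - 1*1)/5 = -(5 - 1)/5 = -1/5*4 = -4/5 ≈ -0.80000)
N(x) = 18
y(s) = s**2 - 3*s (y(s) = (s**2 - 4*s) + s = s**2 - 3*s)
(y(-2) + N(5))**2 = (-2*(-3 - 2) + 18)**2 = (-2*(-5) + 18)**2 = (10 + 18)**2 = 28**2 = 784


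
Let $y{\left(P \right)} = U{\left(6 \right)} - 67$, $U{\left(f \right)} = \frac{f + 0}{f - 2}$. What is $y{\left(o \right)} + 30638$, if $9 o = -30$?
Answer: $\frac{61145}{2} \approx 30573.0$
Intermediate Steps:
$o = - \frac{10}{3}$ ($o = \frac{1}{9} \left(-30\right) = - \frac{10}{3} \approx -3.3333$)
$U{\left(f \right)} = \frac{f}{-2 + f}$
$y{\left(P \right)} = - \frac{131}{2}$ ($y{\left(P \right)} = \frac{6}{-2 + 6} - 67 = \frac{6}{4} - 67 = 6 \cdot \frac{1}{4} - 67 = \frac{3}{2} - 67 = - \frac{131}{2}$)
$y{\left(o \right)} + 30638 = - \frac{131}{2} + 30638 = \frac{61145}{2}$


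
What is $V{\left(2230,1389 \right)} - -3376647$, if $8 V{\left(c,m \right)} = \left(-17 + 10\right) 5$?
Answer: $\frac{27013141}{8} \approx 3.3766 \cdot 10^{6}$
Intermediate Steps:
$V{\left(c,m \right)} = - \frac{35}{8}$ ($V{\left(c,m \right)} = \frac{\left(-17 + 10\right) 5}{8} = \frac{\left(-7\right) 5}{8} = \frac{1}{8} \left(-35\right) = - \frac{35}{8}$)
$V{\left(2230,1389 \right)} - -3376647 = - \frac{35}{8} - -3376647 = - \frac{35}{8} + 3376647 = \frac{27013141}{8}$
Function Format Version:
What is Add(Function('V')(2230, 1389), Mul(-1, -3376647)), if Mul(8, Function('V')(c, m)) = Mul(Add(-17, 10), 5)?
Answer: Rational(27013141, 8) ≈ 3.3766e+6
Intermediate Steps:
Function('V')(c, m) = Rational(-35, 8) (Function('V')(c, m) = Mul(Rational(1, 8), Mul(Add(-17, 10), 5)) = Mul(Rational(1, 8), Mul(-7, 5)) = Mul(Rational(1, 8), -35) = Rational(-35, 8))
Add(Function('V')(2230, 1389), Mul(-1, -3376647)) = Add(Rational(-35, 8), Mul(-1, -3376647)) = Add(Rational(-35, 8), 3376647) = Rational(27013141, 8)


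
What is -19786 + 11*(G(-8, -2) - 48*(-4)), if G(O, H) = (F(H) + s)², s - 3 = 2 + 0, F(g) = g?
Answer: -17575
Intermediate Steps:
s = 5 (s = 3 + (2 + 0) = 3 + 2 = 5)
G(O, H) = (5 + H)² (G(O, H) = (H + 5)² = (5 + H)²)
-19786 + 11*(G(-8, -2) - 48*(-4)) = -19786 + 11*((5 - 2)² - 48*(-4)) = -19786 + 11*(3² + 192) = -19786 + 11*(9 + 192) = -19786 + 11*201 = -19786 + 2211 = -17575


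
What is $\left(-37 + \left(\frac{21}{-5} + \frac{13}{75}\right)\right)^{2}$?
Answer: $\frac{9467929}{5625} \approx 1683.2$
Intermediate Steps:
$\left(-37 + \left(\frac{21}{-5} + \frac{13}{75}\right)\right)^{2} = \left(-37 + \left(21 \left(- \frac{1}{5}\right) + 13 \cdot \frac{1}{75}\right)\right)^{2} = \left(-37 + \left(- \frac{21}{5} + \frac{13}{75}\right)\right)^{2} = \left(-37 - \frac{302}{75}\right)^{2} = \left(- \frac{3077}{75}\right)^{2} = \frac{9467929}{5625}$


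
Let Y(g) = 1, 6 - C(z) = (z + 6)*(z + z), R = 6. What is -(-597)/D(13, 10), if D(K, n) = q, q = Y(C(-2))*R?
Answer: 199/2 ≈ 99.500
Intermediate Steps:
C(z) = 6 - 2*z*(6 + z) (C(z) = 6 - (z + 6)*(z + z) = 6 - (6 + z)*2*z = 6 - 2*z*(6 + z))
q = 6 (q = 1*6 = 6)
D(K, n) = 6
-(-597)/D(13, 10) = -(-597)/6 = -1*(-199/2) = 199/2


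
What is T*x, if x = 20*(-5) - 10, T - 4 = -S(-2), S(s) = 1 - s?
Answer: -110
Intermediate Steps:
T = 1 (T = 4 - (1 - 1*(-2)) = 4 - (1 + 2) = 4 - 1*3 = 4 - 3 = 1)
x = -110 (x = -100 - 10 = -110)
T*x = 1*(-110) = -110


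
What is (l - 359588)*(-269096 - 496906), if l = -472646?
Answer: 637492908468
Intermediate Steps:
(l - 359588)*(-269096 - 496906) = (-472646 - 359588)*(-269096 - 496906) = -832234*(-766002) = 637492908468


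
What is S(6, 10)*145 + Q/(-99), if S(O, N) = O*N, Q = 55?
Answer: 78295/9 ≈ 8699.4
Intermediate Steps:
S(O, N) = N*O
S(6, 10)*145 + Q/(-99) = (10*6)*145 + 55/(-99) = 60*145 + 55*(-1/99) = 8700 - 5/9 = 78295/9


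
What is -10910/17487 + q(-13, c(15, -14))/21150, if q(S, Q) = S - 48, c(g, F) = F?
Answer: -25757023/41094450 ≈ -0.62678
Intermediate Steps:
q(S, Q) = -48 + S
-10910/17487 + q(-13, c(15, -14))/21150 = -10910/17487 + (-48 - 13)/21150 = -10910*1/17487 - 61*1/21150 = -10910/17487 - 61/21150 = -25757023/41094450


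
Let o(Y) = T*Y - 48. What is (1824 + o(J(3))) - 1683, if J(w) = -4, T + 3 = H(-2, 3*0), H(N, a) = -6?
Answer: 129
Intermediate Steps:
T = -9 (T = -3 - 6 = -9)
o(Y) = -48 - 9*Y (o(Y) = -9*Y - 48 = -48 - 9*Y)
(1824 + o(J(3))) - 1683 = (1824 + (-48 - 9*(-4))) - 1683 = (1824 + (-48 + 36)) - 1683 = (1824 - 12) - 1683 = 1812 - 1683 = 129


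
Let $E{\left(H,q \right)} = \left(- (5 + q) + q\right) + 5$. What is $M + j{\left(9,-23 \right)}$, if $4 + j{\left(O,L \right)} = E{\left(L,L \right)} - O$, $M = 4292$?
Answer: $4279$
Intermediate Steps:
$E{\left(H,q \right)} = 0$ ($E{\left(H,q \right)} = \left(\left(-5 - q\right) + q\right) + 5 = -5 + 5 = 0$)
$j{\left(O,L \right)} = -4 - O$ ($j{\left(O,L \right)} = -4 + \left(0 - O\right) = -4 - O$)
$M + j{\left(9,-23 \right)} = 4292 - 13 = 4279$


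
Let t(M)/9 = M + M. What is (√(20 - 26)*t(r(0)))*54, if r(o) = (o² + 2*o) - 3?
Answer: -2916*I*√6 ≈ -7142.7*I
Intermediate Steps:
r(o) = -3 + o² + 2*o
t(M) = 18*M (t(M) = 9*(M + M) = 9*(2*M) = 18*M)
(√(20 - 26)*t(r(0)))*54 = (√(20 - 26)*(18*(-3 + 0² + 2*0)))*54 = (√(-6)*(18*(-3 + 0 + 0)))*54 = ((I*√6)*(18*(-3)))*54 = ((I*√6)*(-54))*54 = -54*I*√6*54 = -2916*I*√6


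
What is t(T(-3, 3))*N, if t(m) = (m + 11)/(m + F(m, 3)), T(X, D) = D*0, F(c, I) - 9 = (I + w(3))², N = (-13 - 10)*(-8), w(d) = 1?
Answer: 2024/25 ≈ 80.960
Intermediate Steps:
N = 184 (N = -23*(-8) = 184)
F(c, I) = 9 + (1 + I)² (F(c, I) = 9 + (I + 1)² = 9 + (1 + I)²)
T(X, D) = 0
t(m) = (11 + m)/(25 + m) (t(m) = (m + 11)/(m + (9 + (1 + 3)²)) = (11 + m)/(m + (9 + 4²)) = (11 + m)/(m + (9 + 16)) = (11 + m)/(m + 25) = (11 + m)/(25 + m))
t(T(-3, 3))*N = ((11 + 0)/(25 + 0))*184 = (11/25)*184 = 2024/25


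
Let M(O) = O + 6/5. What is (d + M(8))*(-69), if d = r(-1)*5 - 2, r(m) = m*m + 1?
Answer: -5934/5 ≈ -1186.8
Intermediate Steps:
r(m) = 1 + m² (r(m) = m² + 1 = 1 + m²)
d = 8 (d = (1 + (-1)²)*5 - 2 = (1 + 1)*5 - 2 = 2*5 - 2 = 10 - 2 = 8)
M(O) = 6/5 + O (M(O) = O + 6*(⅕) = O + 6/5 = 6/5 + O)
(d + M(8))*(-69) = (8 + (6/5 + 8))*(-69) = (8 + 46/5)*(-69) = (86/5)*(-69) = -5934/5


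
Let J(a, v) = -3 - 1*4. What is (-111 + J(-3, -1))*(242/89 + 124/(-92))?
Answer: -331226/2047 ≈ -161.81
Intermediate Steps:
J(a, v) = -7 (J(a, v) = -3 - 4 = -7)
(-111 + J(-3, -1))*(242/89 + 124/(-92)) = (-111 - 7)*(242/89 + 124/(-92)) = -118*(242*(1/89) + 124*(-1/92)) = -118*(242/89 - 31/23) = -118*2807/2047 = -331226/2047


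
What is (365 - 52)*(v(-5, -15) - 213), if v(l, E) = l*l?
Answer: -58844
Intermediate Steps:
v(l, E) = l**2
(365 - 52)*(v(-5, -15) - 213) = (365 - 52)*((-5)**2 - 213) = 313*(25 - 213) = 313*(-188) = -58844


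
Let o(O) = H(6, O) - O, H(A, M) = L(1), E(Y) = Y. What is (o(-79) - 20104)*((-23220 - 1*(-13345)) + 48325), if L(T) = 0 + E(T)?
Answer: -769922800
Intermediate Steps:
L(T) = T (L(T) = 0 + T = T)
H(A, M) = 1
o(O) = 1 - O
(o(-79) - 20104)*((-23220 - 1*(-13345)) + 48325) = ((1 - 1*(-79)) - 20104)*((-23220 - 1*(-13345)) + 48325) = ((1 + 79) - 20104)*((-23220 + 13345) + 48325) = (80 - 20104)*(-9875 + 48325) = -20024*38450 = -769922800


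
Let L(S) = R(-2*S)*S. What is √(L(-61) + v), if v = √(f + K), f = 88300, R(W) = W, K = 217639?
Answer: √(-7442 + √305939) ≈ 82.999*I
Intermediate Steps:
L(S) = -2*S² (L(S) = (-2*S)*S = -2*S²)
v = √305939 (v = √(88300 + 217639) = √305939 ≈ 553.12)
√(L(-61) + v) = √(-2*(-61)² + √305939) = √(-2*3721 + √305939) = √(-7442 + √305939)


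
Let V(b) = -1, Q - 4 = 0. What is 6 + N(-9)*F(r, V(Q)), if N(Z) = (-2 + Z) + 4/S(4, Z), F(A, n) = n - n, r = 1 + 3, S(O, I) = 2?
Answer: 6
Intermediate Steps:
Q = 4 (Q = 4 + 0 = 4)
r = 4
F(A, n) = 0
N(Z) = Z (N(Z) = (-2 + Z) + 4/2 = (-2 + Z) + 4*(1/2) = (-2 + Z) + 2 = Z)
6 + N(-9)*F(r, V(Q)) = 6 - 9*0 = 6 + 0 = 6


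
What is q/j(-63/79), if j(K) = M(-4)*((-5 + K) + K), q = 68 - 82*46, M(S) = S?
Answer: -73154/521 ≈ -140.41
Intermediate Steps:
q = -3704 (q = 68 - 3772 = -3704)
j(K) = 20 - 8*K (j(K) = -4*((-5 + K) + K) = -4*(-5 + 2*K) = 20 - 8*K)
q/j(-63/79) = -3704/(20 - (-504)/79) = -3704/(20 - 8*(-63/79)) = -3704/(20 + 504/79) = -3704/2084/79 = -3704*79/2084 = -73154/521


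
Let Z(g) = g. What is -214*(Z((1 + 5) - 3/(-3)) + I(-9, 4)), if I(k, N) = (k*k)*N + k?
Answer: -68908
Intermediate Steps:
I(k, N) = k + N*k**2 (I(k, N) = k**2*N + k = N*k**2 + k = k + N*k**2)
-214*(Z((1 + 5) - 3/(-3)) + I(-9, 4)) = -214*(((1 + 5) - 3/(-3)) - 9*(1 + 4*(-9))) = -214*((6 - 3*(-1/3)) - 9*(1 - 36)) = -214*((6 + 1) - 9*(-35)) = -214*(7 + 315) = -214*322 = -68908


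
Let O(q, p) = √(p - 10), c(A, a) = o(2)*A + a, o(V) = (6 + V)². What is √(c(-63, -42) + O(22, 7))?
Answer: √(-4074 + I*√3) ≈ 0.0136 + 63.828*I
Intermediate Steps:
c(A, a) = a + 64*A (c(A, a) = (6 + 2)²*A + a = 8²*A + a = 64*A + a = a + 64*A)
O(q, p) = √(-10 + p)
√(c(-63, -42) + O(22, 7)) = √((-42 + 64*(-63)) + √(-10 + 7)) = √((-42 - 4032) + √(-3)) = √(-4074 + I*√3)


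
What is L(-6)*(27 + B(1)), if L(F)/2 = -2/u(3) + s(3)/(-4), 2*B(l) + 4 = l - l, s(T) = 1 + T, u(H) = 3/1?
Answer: -250/3 ≈ -83.333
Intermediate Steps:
u(H) = 3 (u(H) = 3*1 = 3)
B(l) = -2 (B(l) = -2 + (l - l)/2 = -2 + (½)*0 = -2 + 0 = -2)
L(F) = -10/3 (L(F) = 2*(-2/3 + (1 + 3)/(-4)) = 2*(-2*⅓ + 4*(-¼)) = 2*(-⅔ - 1) = 2*(-5/3) = -10/3)
L(-6)*(27 + B(1)) = -10*(27 - 2)/3 = -10/3*25 = -250/3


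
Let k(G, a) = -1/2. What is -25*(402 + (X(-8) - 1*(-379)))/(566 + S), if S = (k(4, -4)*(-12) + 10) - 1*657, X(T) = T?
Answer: 773/3 ≈ 257.67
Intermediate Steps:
k(G, a) = -½ (k(G, a) = -1*½ = -½)
S = -641 (S = (-½*(-12) + 10) - 1*657 = (6 + 10) - 657 = 16 - 657 = -641)
-25*(402 + (X(-8) - 1*(-379)))/(566 + S) = -25*(402 + (-8 - 1*(-379)))/(566 - 641) = -25*(402 + (-8 + 379))/(-75) = -25*(402 + 371)*(-1)/75 = -19325*(-1)/75 = -25*(-773/75) = 773/3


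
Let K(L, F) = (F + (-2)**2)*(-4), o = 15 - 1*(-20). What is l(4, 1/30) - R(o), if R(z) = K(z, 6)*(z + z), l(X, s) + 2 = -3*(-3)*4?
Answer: 2834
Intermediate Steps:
o = 35 (o = 15 + 20 = 35)
K(L, F) = -16 - 4*F (K(L, F) = (F + 4)*(-4) = (4 + F)*(-4) = -16 - 4*F)
l(X, s) = 34 (l(X, s) = -2 - 3*(-3)*4 = -2 + 9*4 = -2 + 36 = 34)
R(z) = -80*z (R(z) = (-16 - 4*6)*(z + z) = (-16 - 24)*(2*z) = -80*z)
l(4, 1/30) - R(o) = 34 - (-80)*35 = 34 - 1*(-2800) = 34 + 2800 = 2834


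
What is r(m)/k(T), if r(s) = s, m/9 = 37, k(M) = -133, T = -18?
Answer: -333/133 ≈ -2.5038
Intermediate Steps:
m = 333 (m = 9*37 = 333)
r(m)/k(T) = 333/(-133) = 333*(-1/133) = -333/133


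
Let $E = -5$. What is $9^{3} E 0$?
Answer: $0$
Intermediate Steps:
$9^{3} E 0 = 9^{3} \left(\left(-5\right) 0\right) = 729 \cdot 0 = 0$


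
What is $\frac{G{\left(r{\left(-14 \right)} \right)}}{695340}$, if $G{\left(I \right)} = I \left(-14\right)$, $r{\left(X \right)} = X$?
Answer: $\frac{49}{173835} \approx 0.00028188$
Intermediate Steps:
$G{\left(I \right)} = - 14 I$
$\frac{G{\left(r{\left(-14 \right)} \right)}}{695340} = \frac{\left(-14\right) \left(-14\right)}{695340} = 196 \cdot \frac{1}{695340} = \frac{49}{173835}$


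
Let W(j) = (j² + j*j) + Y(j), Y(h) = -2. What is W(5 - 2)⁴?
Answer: 65536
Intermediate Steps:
W(j) = -2 + 2*j² (W(j) = (j² + j*j) - 2 = (j² + j²) - 2 = 2*j² - 2 = -2 + 2*j²)
W(5 - 2)⁴ = (-2 + 2*(5 - 2)²)⁴ = (-2 + 2*3²)⁴ = (-2 + 2*9)⁴ = (-2 + 18)⁴ = 16⁴ = 65536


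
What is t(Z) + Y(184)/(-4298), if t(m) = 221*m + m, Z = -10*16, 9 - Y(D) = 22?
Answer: -152664947/4298 ≈ -35520.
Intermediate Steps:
Y(D) = -13 (Y(D) = 9 - 1*22 = 9 - 22 = -13)
Z = -160
t(m) = 222*m
t(Z) + Y(184)/(-4298) = 222*(-160) - 13/(-4298) = -35520 - 13*(-1/4298) = -35520 + 13/4298 = -152664947/4298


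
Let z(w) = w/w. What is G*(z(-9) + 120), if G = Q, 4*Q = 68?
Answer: 2057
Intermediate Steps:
Q = 17 (Q = (1/4)*68 = 17)
G = 17
z(w) = 1
G*(z(-9) + 120) = 17*(1 + 120) = 17*121 = 2057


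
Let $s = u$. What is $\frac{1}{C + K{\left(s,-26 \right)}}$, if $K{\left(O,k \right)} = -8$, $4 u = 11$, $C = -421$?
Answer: $- \frac{1}{429} \approx -0.002331$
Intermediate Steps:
$u = \frac{11}{4}$ ($u = \frac{1}{4} \cdot 11 = \frac{11}{4} \approx 2.75$)
$s = \frac{11}{4} \approx 2.75$
$\frac{1}{C + K{\left(s,-26 \right)}} = \frac{1}{-421 - 8} = \frac{1}{-429} = - \frac{1}{429}$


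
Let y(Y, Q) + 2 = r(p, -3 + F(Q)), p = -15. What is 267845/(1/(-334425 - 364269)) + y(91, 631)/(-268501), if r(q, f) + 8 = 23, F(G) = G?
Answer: -50247732096149443/268501 ≈ -1.8714e+11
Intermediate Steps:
r(q, f) = 15 (r(q, f) = -8 + 23 = 15)
y(Y, Q) = 13 (y(Y, Q) = -2 + 15 = 13)
267845/(1/(-334425 - 364269)) + y(91, 631)/(-268501) = 267845/(1/(-334425 - 364269)) + 13/(-268501) = 267845/(1/(-698694)) + 13*(-1/268501) = 267845/(-1/698694) - 13/268501 = 267845*(-698694) - 13/268501 = -187141694430 - 13/268501 = -50247732096149443/268501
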